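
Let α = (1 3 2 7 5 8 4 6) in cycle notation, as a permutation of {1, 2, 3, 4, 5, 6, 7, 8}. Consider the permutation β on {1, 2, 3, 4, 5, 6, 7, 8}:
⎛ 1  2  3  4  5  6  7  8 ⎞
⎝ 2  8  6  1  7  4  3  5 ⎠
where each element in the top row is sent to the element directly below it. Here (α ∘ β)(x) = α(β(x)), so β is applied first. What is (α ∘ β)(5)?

5

First apply β: β(5) = 7, then α(7) = 5. Thus (α ∘ β)(5) = 5.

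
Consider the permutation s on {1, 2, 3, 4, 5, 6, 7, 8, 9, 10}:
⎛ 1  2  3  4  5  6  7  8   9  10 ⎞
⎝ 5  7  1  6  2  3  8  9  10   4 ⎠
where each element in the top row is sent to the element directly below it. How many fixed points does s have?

No element satisfies s(x) = x, so there are 0 fixed points.

0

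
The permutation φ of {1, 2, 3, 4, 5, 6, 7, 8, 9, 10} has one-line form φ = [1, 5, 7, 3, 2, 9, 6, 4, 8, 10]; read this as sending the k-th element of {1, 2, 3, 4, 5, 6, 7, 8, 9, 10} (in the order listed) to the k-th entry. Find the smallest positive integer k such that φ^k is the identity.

Decomposing into disjoint cycles gives cycle lengths 6, 2, 1, 1.
The order of φ is the least common multiple of its cycle lengths: lcm(6, 2) = 6.

6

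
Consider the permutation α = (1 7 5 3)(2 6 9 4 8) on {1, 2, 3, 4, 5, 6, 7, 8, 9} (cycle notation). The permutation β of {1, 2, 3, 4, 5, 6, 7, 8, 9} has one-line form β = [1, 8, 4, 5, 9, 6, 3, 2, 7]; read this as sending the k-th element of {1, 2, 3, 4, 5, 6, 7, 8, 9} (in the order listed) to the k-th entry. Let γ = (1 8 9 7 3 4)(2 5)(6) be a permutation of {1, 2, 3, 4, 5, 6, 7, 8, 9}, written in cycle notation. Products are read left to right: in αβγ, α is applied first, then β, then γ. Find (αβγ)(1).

(αβγ)(1) = γ(β(α(1))). α(1) = 7, then β(7) = 3, then γ(3) = 4, so the result is 4.

4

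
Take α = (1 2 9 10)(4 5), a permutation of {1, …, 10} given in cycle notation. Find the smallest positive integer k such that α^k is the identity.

The cycle type of α is (4, 2, 1, 1, 1, 1).
The order of α is the least common multiple of its cycle lengths: lcm(4, 2) = 4.

4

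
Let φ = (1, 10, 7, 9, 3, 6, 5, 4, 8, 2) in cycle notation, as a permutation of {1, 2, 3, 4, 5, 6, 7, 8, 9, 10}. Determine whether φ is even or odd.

odd

The cycle lengths are 10.
A cycle of length ℓ contributes ℓ−1 transpositions, so φ is a product of 9 transpositions — odd.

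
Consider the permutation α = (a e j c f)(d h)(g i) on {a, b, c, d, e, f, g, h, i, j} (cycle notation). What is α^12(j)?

f

j lies in the 5-cycle (a e j c f).
Since the cycle has length 5, α^12 acts on it the same as α^2 (12 mod 5 = 2).
Advancing 2 steps from j: j → c → f.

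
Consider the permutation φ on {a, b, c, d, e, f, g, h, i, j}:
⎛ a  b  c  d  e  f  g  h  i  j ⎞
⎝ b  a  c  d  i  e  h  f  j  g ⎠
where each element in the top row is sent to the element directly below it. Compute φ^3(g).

e

Tracing g → h → … returns to g after 6 steps, so g lies in a 6-cycle (e i j g h f).
Advancing 3 steps from g: g → h → f → e.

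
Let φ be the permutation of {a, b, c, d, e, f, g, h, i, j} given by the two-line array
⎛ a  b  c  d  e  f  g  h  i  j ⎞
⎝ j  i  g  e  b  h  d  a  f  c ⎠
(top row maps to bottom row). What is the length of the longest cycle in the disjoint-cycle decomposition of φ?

10

Decomposing into disjoint cycles gives (a, j, c, g, d, e, b, i, f, h); the longest has length 10.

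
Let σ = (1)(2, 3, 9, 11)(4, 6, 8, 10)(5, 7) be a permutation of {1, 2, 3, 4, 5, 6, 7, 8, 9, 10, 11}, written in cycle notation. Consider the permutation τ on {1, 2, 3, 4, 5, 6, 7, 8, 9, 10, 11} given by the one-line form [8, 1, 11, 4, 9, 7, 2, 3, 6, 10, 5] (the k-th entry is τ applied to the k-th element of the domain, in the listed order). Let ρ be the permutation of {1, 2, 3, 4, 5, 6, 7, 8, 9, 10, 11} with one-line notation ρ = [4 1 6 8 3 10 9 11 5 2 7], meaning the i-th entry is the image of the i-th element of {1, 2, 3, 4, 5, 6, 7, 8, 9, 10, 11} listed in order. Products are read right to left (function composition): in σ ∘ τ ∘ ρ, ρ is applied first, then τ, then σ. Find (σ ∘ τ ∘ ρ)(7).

8

Apply the permutations in order: ρ(7) = 9, then τ(9) = 6, then σ(6) = 8. So (σ ∘ τ ∘ ρ)(7) = 8.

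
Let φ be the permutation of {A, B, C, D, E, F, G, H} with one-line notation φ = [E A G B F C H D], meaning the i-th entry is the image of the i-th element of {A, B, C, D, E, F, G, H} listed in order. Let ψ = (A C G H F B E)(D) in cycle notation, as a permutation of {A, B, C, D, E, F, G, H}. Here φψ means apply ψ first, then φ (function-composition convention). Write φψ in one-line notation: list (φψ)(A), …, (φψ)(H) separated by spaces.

(φψ)(x) = φ(ψ(x)). Computing each image: φ(ψ(A)) = φ(C) = G, φ(ψ(B)) = φ(E) = F, φ(ψ(C)) = φ(G) = H, φ(ψ(D)) = φ(D) = B, φ(ψ(E)) = φ(A) = E, φ(ψ(F)) = φ(B) = A, φ(ψ(G)) = φ(H) = D, φ(ψ(H)) = φ(F) = C.
Hence φψ = [G F H B E A D C].

G F H B E A D C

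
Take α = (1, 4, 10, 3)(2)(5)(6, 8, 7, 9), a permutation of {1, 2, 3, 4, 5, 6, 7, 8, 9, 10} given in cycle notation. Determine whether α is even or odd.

The cycle lengths are 4, 4, 1, 1.
A cycle is odd iff its length is even; α has 2 even-length cycles, so sgn(α) = (−1)^2 and α is even.

even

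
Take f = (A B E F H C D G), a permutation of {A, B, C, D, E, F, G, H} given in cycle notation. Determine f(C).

D

In the cycle (A B E F H C D G), C is followed by D, so f(C) = D.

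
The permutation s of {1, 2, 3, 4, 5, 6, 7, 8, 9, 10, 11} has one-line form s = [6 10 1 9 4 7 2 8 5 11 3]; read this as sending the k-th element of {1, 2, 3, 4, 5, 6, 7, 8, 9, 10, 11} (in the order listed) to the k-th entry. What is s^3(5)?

Tracing 5 → 4 → … returns to 5 after 3 steps, so 5 lies in a 3-cycle (4, 9, 5).
Powers repeat with period 3 on this cycle, and 3 mod 3 = 0, so s^3(5) = s^0(5).
So s^3(5) = 5.

5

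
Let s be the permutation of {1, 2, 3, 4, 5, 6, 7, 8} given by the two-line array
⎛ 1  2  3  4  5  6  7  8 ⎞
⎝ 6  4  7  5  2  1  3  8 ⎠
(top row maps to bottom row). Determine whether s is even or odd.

even

In disjoint-cycle form the cycle lengths are 3, 2, 2, 1.
A cycle of length ℓ contributes ℓ−1 transpositions, so s is a product of 2 + 1 + 1 = 4 transpositions — even.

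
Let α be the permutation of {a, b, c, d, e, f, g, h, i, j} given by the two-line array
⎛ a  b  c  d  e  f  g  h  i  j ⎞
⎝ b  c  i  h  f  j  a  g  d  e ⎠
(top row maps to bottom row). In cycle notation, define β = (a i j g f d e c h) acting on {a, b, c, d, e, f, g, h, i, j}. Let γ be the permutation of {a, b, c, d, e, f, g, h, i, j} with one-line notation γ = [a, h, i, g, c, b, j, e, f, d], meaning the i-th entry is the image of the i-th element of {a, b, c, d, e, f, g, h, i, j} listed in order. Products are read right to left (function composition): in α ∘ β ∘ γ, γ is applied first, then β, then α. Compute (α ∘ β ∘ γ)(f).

Chase f: γ(f) = b; β(b) = b; α(b) = c. Hence (α ∘ β ∘ γ)(f) = c.

c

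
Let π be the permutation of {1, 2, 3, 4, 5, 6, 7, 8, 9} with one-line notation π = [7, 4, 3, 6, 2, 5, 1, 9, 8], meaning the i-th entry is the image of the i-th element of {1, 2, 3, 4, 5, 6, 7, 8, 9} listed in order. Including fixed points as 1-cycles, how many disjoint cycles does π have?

The cycle decomposition is (1, 7)(2, 4, 6, 5)(3)(8, 9), which has 4 cycles (counting 1-cycles).

4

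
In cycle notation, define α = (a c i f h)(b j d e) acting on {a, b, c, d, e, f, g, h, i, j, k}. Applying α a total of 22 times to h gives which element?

c

h lies in the 5-cycle (a c i f h).
Since the cycle has length 5, α^22 acts on it the same as α^2 (22 mod 5 = 2).
Stepping 2 places around the cycle: h → a → c.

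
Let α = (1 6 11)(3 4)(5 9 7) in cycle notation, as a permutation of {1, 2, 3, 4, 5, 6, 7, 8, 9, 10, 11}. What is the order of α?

6

The cycle type of α is (3, 3, 2, 1, 1, 1).
Since disjoint cycles commute, ord(α) = lcm(3, 3, 2) = 6.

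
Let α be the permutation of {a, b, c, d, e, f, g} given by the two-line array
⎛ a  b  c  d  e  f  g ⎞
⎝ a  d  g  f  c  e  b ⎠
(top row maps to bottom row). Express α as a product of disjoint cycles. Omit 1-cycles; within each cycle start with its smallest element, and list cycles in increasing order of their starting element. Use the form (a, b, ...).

From b: b → d → f → e → c → g → b, closing the cycle (b, d, f, e, c, g).
Continuing from each remaining unvisited element yields (b, d, f, e, c, g).

(b, d, f, e, c, g)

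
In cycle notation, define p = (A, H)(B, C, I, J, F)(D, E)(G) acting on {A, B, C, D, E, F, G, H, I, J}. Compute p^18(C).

F

C lies in the 5-cycle (B, C, I, J, F).
On a 5-cycle, p^5 is the identity, so p^18 = p^3 there (18 ≡ 3 mod 5).
Stepping 3 places around the cycle: C → I → J → F.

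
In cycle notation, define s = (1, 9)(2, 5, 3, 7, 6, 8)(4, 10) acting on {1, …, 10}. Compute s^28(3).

2

3 lies in the 6-cycle (2, 5, 3, 7, 6, 8).
Powers repeat with period 6 on this cycle, and 28 mod 6 = 4, so s^28(3) = s^4(3).
Stepping 4 places around the cycle: 3 → 7 → 6 → 8 → 2.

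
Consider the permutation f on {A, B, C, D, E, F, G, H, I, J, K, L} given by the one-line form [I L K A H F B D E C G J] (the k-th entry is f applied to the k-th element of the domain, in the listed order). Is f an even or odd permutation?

In disjoint-cycle form the cycle lengths are 6, 5, 1.
A cycle is odd iff its length is even; f has 1 even-length cycle, so sgn(f) = (−1)^1 and f is odd.

odd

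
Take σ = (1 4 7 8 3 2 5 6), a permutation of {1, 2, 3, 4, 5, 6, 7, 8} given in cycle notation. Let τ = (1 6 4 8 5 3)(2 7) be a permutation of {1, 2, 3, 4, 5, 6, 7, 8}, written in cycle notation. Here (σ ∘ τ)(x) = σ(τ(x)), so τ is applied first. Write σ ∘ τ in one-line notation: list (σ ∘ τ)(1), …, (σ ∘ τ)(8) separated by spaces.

1 8 4 3 2 7 5 6

(σ ∘ τ)(x) = σ(τ(x)). Computing each image: σ(τ(1)) = σ(6) = 1, σ(τ(2)) = σ(7) = 8, σ(τ(3)) = σ(1) = 4, σ(τ(4)) = σ(8) = 3, σ(τ(5)) = σ(3) = 2, σ(τ(6)) = σ(4) = 7, σ(τ(7)) = σ(2) = 5, σ(τ(8)) = σ(5) = 6.
Hence σ ∘ τ = [1 8 4 3 2 7 5 6].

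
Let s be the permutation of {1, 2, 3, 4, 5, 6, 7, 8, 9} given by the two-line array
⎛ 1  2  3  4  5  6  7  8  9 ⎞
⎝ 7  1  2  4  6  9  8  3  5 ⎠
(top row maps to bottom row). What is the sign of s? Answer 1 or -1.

1

In disjoint-cycle form the cycle lengths are 5, 3, 1.
A cycle of length ℓ contributes ℓ−1 transpositions, so s is a product of 4 + 2 = 6 transpositions — even.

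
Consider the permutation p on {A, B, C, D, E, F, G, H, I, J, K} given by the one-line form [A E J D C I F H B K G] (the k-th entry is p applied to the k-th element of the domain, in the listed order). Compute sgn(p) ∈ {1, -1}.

-1

In disjoint-cycle form the cycle lengths are 8, 1, 1, 1.
A cycle of length ℓ contributes ℓ−1 transpositions, so p is a product of 7 transpositions — odd.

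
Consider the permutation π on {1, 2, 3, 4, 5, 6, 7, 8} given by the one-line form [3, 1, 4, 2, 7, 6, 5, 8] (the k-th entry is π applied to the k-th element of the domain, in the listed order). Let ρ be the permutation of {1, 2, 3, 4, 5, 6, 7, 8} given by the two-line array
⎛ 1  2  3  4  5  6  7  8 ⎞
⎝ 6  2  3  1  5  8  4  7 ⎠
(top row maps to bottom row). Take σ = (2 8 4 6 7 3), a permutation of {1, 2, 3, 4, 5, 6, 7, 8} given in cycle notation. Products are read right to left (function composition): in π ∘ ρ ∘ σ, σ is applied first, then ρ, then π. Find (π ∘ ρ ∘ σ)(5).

7

Chase 5: σ(5) = 5; ρ(5) = 5; π(5) = 7. Hence (π ∘ ρ ∘ σ)(5) = 7.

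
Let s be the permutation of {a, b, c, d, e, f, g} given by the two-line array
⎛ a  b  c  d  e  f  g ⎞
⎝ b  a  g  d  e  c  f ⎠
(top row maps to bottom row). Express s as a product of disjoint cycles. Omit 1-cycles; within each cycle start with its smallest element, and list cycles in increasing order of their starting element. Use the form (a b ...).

(a b)(c g f)

Iterating s from a gives a → b → a; that is the 2-cycle (a b).
Repeating from the next unused element and collecting all non-trivial cycles gives (a b)(c g f).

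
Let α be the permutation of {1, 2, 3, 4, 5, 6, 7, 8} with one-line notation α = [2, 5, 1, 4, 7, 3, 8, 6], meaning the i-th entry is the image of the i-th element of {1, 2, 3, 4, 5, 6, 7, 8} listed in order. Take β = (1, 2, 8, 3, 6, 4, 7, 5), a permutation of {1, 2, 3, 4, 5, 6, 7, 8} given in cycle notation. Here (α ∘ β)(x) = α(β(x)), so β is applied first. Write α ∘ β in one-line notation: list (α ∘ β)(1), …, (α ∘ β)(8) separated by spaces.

For each element, apply β then α: 1 → 2 → 5; 2 → 8 → 6; 3 → 6 → 3; 4 → 7 → 8; 5 → 1 → 2; 6 → 4 → 4; 7 → 5 → 7; 8 → 3 → 1.
So α ∘ β in one-line form is 5 6 3 8 2 4 7 1.

5 6 3 8 2 4 7 1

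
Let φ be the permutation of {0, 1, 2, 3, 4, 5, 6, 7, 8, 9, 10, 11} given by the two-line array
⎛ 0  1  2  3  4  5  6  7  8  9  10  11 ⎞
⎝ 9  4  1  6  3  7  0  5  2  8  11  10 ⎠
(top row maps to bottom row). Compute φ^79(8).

Tracing 8 → 2 → … returns to 8 after 8 steps, so 8 lies in an 8-cycle (0, 9, 8, 2, 1, 4, 3, 6).
On an 8-cycle, φ^8 is the identity, so φ^79 = φ^7 there (79 ≡ 7 mod 8).
Stepping 7 places around the cycle: 8 → 2 → 1 → 4 → 3 → 6 → 0 → 9.

9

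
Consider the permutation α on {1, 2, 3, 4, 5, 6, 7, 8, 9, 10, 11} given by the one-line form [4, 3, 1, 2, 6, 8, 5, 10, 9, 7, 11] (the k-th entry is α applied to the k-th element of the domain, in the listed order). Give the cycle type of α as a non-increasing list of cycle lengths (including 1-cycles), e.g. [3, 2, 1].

[5, 4, 1, 1]

The disjoint cycles are (1 4 2 3)(5 6 8 10 7)(9)(11), with lengths 5, 4, 1, 1 in non-increasing order.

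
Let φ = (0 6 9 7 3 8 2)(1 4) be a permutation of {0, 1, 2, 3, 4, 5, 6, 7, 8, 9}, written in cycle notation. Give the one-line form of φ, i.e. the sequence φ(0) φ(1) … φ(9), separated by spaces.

Each element maps to the next entry in its cycle (wrapping to the front): 0↦6, 1↦4, 2↦0, 3↦8, 4↦1, 5↦5, 6↦9, 7↦3, 8↦2, 9↦7.
Listing these in domain order gives 6 4 0 8 1 5 9 3 2 7.

6 4 0 8 1 5 9 3 2 7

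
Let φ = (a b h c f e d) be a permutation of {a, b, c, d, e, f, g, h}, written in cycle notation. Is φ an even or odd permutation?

even

The cycle lengths are 7, 1.
A cycle is odd iff its length is even; φ has 0 even-length cycles, so sgn(φ) = (−1)^0 and φ is even.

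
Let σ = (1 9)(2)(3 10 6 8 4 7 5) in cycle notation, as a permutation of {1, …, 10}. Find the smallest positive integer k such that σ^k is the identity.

The disjoint cycles have lengths 7, 2, 1.
Since disjoint cycles commute, ord(σ) = lcm(7, 2) = 14.

14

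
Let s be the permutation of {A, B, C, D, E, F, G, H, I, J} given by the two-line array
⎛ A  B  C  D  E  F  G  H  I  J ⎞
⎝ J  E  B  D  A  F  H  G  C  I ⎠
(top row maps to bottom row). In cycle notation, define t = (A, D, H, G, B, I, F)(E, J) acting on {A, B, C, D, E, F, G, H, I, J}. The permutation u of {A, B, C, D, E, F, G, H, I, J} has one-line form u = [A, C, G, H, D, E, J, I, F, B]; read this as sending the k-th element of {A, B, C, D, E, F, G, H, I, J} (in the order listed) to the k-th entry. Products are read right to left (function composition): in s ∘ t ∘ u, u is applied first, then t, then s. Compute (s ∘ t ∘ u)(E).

Chase E: u(E) = D; t(D) = H; s(H) = G. Hence (s ∘ t ∘ u)(E) = G.

G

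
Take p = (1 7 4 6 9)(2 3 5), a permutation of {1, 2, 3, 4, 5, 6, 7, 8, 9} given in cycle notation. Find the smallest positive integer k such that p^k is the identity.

15

The cycle type of p is (5, 3, 1).
The order of p is the least common multiple of its cycle lengths: lcm(5, 3) = 15.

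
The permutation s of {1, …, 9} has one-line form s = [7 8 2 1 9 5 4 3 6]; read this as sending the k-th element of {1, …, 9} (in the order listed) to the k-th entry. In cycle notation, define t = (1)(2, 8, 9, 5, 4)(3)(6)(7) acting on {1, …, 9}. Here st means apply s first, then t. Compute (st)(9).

6

First apply s: s(9) = 6, then t(6) = 6. Thus (st)(9) = 6.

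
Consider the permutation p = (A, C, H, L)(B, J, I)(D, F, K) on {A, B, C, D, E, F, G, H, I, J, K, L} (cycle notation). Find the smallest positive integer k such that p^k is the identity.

12

The cycle type of p is (4, 3, 3, 1, 1).
The order is lcm(4, 3, 3) = 12.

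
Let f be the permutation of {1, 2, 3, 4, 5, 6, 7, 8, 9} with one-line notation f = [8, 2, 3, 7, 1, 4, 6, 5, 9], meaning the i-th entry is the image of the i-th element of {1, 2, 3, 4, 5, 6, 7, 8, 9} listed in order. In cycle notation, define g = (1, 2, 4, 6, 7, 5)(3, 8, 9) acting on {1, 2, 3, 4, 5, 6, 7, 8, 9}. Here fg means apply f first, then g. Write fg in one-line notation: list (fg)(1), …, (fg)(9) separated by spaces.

For each element, apply f then g: 1 → 8 → 9; 2 → 2 → 4; 3 → 3 → 8; 4 → 7 → 5; 5 → 1 → 2; 6 → 4 → 6; 7 → 6 → 7; 8 → 5 → 1; 9 → 9 → 3.
Collecting the images, fg = [9 4 8 5 2 6 7 1 3].

9 4 8 5 2 6 7 1 3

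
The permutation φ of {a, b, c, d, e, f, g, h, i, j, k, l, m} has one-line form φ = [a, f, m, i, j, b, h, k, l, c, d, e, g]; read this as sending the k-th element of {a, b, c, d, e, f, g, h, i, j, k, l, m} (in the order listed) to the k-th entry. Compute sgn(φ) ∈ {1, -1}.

In disjoint-cycle form the cycle lengths are 10, 2, 1.
A cycle of length ℓ contributes ℓ−1 transpositions, so φ is a product of 9 + 1 = 10 transpositions — even.

1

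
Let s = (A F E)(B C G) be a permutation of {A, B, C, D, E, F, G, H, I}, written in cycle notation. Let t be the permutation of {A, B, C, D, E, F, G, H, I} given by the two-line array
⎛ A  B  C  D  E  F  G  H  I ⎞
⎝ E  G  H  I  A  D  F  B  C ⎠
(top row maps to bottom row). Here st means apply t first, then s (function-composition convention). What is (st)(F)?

First apply t: t(F) = D, then s(D) = D. Thus (st)(F) = D.

D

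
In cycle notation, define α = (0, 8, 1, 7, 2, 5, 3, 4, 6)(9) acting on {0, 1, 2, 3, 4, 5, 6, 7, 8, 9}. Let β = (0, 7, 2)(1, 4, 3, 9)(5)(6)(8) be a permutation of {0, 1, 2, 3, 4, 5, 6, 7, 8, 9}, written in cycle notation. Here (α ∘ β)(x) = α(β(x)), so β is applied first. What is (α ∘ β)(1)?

6

First apply β: β(1) = 4, then α(4) = 6. Thus (α ∘ β)(1) = 6.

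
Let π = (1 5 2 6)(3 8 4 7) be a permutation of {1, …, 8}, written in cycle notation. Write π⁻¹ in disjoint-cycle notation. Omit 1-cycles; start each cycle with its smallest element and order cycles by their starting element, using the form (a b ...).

Inverting a permutation written in cycle notation just reverses the order within every cycle.
Reversing each cycle of π and rotating so the smallest element leads gives (1 6 2 5)(3 7 4 8).

(1 6 2 5)(3 7 4 8)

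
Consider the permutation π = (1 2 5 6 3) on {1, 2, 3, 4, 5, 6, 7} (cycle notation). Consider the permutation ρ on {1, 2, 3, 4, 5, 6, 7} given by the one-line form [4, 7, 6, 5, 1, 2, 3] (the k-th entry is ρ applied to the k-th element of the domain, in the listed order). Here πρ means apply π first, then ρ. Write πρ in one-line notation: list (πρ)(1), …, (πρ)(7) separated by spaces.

7 1 4 5 2 6 3

(πρ)(x) = ρ(π(x)). Computing each image: ρ(π(1)) = ρ(2) = 7, ρ(π(2)) = ρ(5) = 1, ρ(π(3)) = ρ(1) = 4, ρ(π(4)) = ρ(4) = 5, ρ(π(5)) = ρ(6) = 2, ρ(π(6)) = ρ(3) = 6, ρ(π(7)) = ρ(7) = 3.
Hence πρ = [7 1 4 5 2 6 3].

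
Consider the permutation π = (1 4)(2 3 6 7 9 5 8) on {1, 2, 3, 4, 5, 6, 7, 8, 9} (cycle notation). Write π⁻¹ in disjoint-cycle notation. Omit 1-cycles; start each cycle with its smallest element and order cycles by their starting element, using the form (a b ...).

If π sends a → b within a cycle, π⁻¹ sends b → a; equivalently, reverse each cycle.
Reversing each cycle of π and rotating so the smallest element leads gives (1 4)(2 8 5 9 7 6 3).

(1 4)(2 8 5 9 7 6 3)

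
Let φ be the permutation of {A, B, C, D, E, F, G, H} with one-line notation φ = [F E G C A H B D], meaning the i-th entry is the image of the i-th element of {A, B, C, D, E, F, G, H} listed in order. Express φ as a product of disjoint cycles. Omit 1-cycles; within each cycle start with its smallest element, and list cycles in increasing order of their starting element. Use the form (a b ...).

From A: A → F → H → D → C → G → B → E → A, closing the cycle (A F H D C G B E).
Repeating from the next unused element and collecting all non-trivial cycles gives (A F H D C G B E).

(A F H D C G B E)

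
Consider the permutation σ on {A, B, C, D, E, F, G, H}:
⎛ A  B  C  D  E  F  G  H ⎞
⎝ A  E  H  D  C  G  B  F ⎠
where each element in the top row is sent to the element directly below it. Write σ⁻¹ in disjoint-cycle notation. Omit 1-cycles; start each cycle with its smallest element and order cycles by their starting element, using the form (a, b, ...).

(B, G, F, H, C, E)

The cycle decomposition of σ is (B, E, C, H, F, G).
The inverse reverses every cycle; in canonical form, σ⁻¹ = (B, G, F, H, C, E).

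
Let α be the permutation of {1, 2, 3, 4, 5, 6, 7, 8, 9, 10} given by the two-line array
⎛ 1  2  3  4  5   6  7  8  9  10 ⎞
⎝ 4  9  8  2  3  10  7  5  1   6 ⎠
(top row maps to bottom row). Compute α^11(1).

9

Tracing 1 → 4 → … returns to 1 after 4 steps, so 1 lies in a 4-cycle (1, 4, 2, 9).
On a 4-cycle, α^4 is the identity, so α^11 = α^3 there (11 ≡ 3 mod 4).
Advancing 3 steps from 1: 1 → 4 → 2 → 9.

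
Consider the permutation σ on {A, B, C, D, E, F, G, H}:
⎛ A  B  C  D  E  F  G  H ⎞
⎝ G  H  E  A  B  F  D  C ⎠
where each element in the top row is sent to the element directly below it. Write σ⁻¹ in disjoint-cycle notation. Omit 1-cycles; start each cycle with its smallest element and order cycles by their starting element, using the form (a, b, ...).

First write σ in disjoint cycles: (A, G, D)(B, H, C, E).
Reversing each cycle (and rotating so the smallest element leads) gives σ⁻¹ = (A, D, G)(B, E, C, H).

(A, D, G)(B, E, C, H)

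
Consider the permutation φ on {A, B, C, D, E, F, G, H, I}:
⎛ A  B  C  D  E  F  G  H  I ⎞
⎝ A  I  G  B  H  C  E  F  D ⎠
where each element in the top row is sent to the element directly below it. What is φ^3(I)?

I

Tracing I → D → … returns to I after 3 steps, so I lies in a 3-cycle (B, I, D).
On a 3-cycle, φ^3 is the identity, so φ^3 = φ^0 there (3 ≡ 0 mod 3).
So φ^3(I) = I.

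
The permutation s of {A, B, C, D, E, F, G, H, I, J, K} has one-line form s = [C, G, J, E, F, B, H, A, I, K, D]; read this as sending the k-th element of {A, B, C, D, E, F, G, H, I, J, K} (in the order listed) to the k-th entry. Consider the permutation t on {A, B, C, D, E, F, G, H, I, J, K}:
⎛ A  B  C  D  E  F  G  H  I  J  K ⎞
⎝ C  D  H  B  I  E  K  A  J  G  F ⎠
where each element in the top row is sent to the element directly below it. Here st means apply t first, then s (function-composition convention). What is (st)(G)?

t(G) = K, then s(K) = D; composing gives (st)(G) = D.

D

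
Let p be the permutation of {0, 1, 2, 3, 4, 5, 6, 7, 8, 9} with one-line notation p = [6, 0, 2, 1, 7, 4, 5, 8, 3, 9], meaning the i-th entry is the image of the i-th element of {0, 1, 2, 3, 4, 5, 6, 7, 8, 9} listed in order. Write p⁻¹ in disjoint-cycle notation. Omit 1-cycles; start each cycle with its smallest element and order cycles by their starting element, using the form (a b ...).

The cycle decomposition of p is (0 6 5 4 7 8 3 1).
The inverse reverses every cycle; in canonical form, p⁻¹ = (0 1 3 8 7 4 5 6).

(0 1 3 8 7 4 5 6)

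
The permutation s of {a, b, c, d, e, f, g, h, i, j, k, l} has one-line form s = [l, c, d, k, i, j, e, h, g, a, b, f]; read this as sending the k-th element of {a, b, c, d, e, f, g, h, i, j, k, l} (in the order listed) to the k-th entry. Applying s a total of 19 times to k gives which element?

d

Tracing k → b → … returns to k after 4 steps, so k lies in a 4-cycle (b, c, d, k).
On a 4-cycle, s^4 is the identity, so s^19 = s^3 there (19 ≡ 3 mod 4).
Advancing 3 steps from k: k → b → c → d.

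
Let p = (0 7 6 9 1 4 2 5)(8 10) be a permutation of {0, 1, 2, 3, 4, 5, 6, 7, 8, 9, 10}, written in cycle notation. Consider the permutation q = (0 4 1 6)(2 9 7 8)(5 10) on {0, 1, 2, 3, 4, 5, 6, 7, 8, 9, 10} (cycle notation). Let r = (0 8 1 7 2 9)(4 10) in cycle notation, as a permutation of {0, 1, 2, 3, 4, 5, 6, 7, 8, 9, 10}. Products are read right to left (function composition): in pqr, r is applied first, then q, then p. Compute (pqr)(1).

10

Apply the permutations in order: r(1) = 7, then q(7) = 8, then p(8) = 10. So (pqr)(1) = 10.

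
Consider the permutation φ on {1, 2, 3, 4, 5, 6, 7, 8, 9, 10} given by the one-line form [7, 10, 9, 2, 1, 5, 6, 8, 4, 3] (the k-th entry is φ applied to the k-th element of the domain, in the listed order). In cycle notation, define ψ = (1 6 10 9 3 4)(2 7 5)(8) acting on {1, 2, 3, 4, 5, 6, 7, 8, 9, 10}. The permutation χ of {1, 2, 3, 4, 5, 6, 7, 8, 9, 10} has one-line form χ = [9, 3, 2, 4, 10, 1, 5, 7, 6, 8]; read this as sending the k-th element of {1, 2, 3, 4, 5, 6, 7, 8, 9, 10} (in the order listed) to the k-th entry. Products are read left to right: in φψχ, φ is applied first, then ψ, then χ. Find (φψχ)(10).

4

(φψχ)(10) = χ(ψ(φ(10))). φ(10) = 3, then ψ(3) = 4, then χ(4) = 4, so the result is 4.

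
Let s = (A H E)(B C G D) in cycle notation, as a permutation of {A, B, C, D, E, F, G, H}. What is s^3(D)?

D lies in the 4-cycle (B C G D).
Stepping 3 places around the cycle: D → B → C → G.

G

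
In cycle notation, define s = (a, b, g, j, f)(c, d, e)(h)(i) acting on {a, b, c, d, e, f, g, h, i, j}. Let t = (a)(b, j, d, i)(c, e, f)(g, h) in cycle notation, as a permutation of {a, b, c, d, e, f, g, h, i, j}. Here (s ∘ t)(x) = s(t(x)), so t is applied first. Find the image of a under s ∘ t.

b

(s ∘ t)(a) = s(t(a)). t(a) = a, then s(a) = b. So (s ∘ t)(a) = b.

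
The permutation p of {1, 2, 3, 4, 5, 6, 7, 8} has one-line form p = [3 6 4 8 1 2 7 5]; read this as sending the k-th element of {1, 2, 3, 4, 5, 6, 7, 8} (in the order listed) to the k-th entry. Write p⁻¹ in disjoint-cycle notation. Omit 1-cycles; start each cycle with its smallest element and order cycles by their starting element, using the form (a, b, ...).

The cycle decomposition of p is (1, 3, 4, 8, 5)(2, 6).
Reversing each cycle (and rotating so the smallest element leads) gives p⁻¹ = (1, 5, 8, 4, 3)(2, 6).

(1, 5, 8, 4, 3)(2, 6)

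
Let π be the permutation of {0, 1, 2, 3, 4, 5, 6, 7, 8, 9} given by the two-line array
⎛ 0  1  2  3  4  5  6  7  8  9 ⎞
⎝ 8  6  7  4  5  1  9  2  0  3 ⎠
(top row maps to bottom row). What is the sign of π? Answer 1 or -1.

-1

In disjoint-cycle form the cycle lengths are 6, 2, 2.
A cycle is odd iff its length is even; π has 3 even-length cycles, so sgn(π) = (−1)^3 and π is odd.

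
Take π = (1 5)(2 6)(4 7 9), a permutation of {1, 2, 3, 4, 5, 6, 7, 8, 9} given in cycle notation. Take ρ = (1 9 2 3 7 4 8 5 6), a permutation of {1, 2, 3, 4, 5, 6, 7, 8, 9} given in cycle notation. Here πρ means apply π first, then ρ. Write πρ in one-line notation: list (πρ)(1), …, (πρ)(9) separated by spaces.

(πρ)(x) = ρ(π(x)). Computing each image: ρ(π(1)) = ρ(5) = 6, ρ(π(2)) = ρ(6) = 1, ρ(π(3)) = ρ(3) = 7, ρ(π(4)) = ρ(7) = 4, ρ(π(5)) = ρ(1) = 9, ρ(π(6)) = ρ(2) = 3, ρ(π(7)) = ρ(9) = 2, ρ(π(8)) = ρ(8) = 5, ρ(π(9)) = ρ(4) = 8.
Hence πρ = [6 1 7 4 9 3 2 5 8].

6 1 7 4 9 3 2 5 8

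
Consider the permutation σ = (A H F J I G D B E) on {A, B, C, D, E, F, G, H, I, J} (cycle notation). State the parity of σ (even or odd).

even

The cycle lengths are 9, 1.
A cycle is odd iff its length is even; σ has 0 even-length cycles, so sgn(σ) = (−1)^0 and σ is even.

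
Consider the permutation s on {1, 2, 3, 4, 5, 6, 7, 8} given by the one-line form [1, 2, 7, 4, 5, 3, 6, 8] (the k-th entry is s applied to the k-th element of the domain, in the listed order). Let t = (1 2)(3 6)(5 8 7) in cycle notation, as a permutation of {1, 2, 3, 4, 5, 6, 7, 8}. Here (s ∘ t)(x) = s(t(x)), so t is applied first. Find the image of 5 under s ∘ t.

8

(s ∘ t)(5) = s(t(5)). t(5) = 8, then s(8) = 8. So (s ∘ t)(5) = 8.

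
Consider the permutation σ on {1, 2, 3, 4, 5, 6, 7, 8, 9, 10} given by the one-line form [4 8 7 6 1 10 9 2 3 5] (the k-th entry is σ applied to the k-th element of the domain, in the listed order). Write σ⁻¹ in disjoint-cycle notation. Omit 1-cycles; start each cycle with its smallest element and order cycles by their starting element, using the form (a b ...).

(1 5 10 6 4)(2 8)(3 9 7)

The cycle decomposition of σ is (1 4 6 10 5)(2 8)(3 7 9).
The inverse reverses every cycle; in canonical form, σ⁻¹ = (1 5 10 6 4)(2 8)(3 9 7).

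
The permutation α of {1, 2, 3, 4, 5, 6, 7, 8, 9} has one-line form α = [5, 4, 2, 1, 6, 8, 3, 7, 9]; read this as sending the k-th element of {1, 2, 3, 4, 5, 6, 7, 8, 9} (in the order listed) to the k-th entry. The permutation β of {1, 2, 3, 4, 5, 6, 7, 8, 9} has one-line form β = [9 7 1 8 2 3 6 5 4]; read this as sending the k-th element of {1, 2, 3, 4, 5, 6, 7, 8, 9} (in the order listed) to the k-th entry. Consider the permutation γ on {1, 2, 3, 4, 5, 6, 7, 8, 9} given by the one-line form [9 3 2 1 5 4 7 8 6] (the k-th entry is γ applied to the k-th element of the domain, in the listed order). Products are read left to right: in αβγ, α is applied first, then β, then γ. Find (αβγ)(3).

7

Chase 3: α(3) = 2; β(2) = 7; γ(7) = 7. Hence (αβγ)(3) = 7.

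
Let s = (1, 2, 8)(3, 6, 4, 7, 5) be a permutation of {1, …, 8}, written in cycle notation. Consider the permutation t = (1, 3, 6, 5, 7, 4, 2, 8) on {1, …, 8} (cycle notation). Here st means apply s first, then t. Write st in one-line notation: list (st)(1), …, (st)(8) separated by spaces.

8 1 5 4 6 2 7 3

(st)(x) = t(s(x)). Computing each image: t(s(1)) = t(2) = 8, t(s(2)) = t(8) = 1, t(s(3)) = t(6) = 5, t(s(4)) = t(7) = 4, t(s(5)) = t(3) = 6, t(s(6)) = t(4) = 2, t(s(7)) = t(5) = 7, t(s(8)) = t(1) = 3.
Hence st = [8 1 5 4 6 2 7 3].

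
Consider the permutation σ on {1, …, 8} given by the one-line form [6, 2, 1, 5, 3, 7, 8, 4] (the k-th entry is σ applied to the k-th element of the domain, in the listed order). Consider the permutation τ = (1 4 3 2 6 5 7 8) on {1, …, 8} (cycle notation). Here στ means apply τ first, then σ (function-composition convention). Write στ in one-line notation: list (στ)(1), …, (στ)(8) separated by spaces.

5 7 2 1 8 3 4 6

(στ)(x) = σ(τ(x)). Computing each image: σ(τ(1)) = σ(4) = 5, σ(τ(2)) = σ(6) = 7, σ(τ(3)) = σ(2) = 2, σ(τ(4)) = σ(3) = 1, σ(τ(5)) = σ(7) = 8, σ(τ(6)) = σ(5) = 3, σ(τ(7)) = σ(8) = 4, σ(τ(8)) = σ(1) = 6.
Hence στ = [5 7 2 1 8 3 4 6].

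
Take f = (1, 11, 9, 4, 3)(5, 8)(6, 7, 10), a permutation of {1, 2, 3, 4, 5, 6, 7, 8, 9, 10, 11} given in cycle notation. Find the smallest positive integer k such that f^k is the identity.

The cycle type of f is (5, 3, 2, 1).
Since disjoint cycles commute, ord(f) = lcm(5, 3, 2) = 30.

30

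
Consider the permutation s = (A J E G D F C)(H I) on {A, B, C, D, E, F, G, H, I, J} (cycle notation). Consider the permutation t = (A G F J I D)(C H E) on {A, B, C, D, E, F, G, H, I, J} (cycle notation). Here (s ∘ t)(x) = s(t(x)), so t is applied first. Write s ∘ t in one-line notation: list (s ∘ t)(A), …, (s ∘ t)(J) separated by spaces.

(s ∘ t)(x) = s(t(x)). Computing each image: s(t(A)) = s(G) = D, s(t(B)) = s(B) = B, s(t(C)) = s(H) = I, s(t(D)) = s(A) = J, s(t(E)) = s(C) = A, s(t(F)) = s(J) = E, s(t(G)) = s(F) = C, s(t(H)) = s(E) = G, s(t(I)) = s(D) = F, s(t(J)) = s(I) = H.
Hence s ∘ t = [D B I J A E C G F H].

D B I J A E C G F H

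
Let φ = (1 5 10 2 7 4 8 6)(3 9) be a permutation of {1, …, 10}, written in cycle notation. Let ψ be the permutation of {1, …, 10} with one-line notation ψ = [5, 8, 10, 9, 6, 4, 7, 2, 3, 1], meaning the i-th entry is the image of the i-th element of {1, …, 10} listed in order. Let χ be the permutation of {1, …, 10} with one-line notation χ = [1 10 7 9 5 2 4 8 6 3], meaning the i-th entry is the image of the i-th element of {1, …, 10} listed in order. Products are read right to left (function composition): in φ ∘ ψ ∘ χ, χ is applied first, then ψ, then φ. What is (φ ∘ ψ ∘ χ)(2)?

Chase 2: χ(2) = 10; ψ(10) = 1; φ(1) = 5. Hence (φ ∘ ψ ∘ χ)(2) = 5.

5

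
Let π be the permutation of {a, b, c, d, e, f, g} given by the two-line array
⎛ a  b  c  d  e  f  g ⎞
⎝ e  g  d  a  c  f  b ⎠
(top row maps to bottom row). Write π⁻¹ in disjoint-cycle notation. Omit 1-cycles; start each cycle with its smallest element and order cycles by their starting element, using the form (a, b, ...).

(a, d, c, e)(b, g)

First write π in disjoint cycles: (a, e, c, d)(b, g).
The inverse reverses every cycle; in canonical form, π⁻¹ = (a, d, c, e)(b, g).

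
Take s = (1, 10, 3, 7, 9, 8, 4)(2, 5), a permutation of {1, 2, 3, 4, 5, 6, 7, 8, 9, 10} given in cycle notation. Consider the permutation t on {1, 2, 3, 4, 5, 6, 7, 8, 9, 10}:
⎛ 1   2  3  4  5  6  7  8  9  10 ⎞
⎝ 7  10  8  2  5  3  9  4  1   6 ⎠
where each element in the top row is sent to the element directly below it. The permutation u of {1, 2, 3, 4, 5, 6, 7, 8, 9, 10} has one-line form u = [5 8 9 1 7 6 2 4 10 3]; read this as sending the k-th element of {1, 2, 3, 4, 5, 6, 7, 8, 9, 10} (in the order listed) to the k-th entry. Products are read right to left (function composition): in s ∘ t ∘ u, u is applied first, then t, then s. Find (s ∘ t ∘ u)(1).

Apply the permutations in order: u(1) = 5, then t(5) = 5, then s(5) = 2. So (s ∘ t ∘ u)(1) = 2.

2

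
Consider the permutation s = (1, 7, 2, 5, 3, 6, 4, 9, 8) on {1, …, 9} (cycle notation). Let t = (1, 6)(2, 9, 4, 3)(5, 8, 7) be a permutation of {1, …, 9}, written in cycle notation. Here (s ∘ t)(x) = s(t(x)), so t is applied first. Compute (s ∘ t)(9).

(s ∘ t)(9) = s(t(9)). t(9) = 4, then s(4) = 9. So (s ∘ t)(9) = 9.

9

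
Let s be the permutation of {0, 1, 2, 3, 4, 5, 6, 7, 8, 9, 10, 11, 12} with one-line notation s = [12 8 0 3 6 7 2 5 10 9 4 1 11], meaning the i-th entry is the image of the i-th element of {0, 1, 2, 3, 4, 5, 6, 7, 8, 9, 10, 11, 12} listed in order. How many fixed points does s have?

2

The fixed points (elements with s(x) = x) are {3, 9}, so there are 2.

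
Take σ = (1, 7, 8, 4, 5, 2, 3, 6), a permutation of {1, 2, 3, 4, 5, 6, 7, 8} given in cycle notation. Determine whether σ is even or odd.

The cycle lengths are 8.
A cycle is odd iff its length is even; σ has 1 even-length cycle, so sgn(σ) = (−1)^1 and σ is odd.

odd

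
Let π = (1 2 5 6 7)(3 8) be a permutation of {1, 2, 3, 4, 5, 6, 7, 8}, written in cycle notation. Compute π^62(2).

2 lies in the 5-cycle (1 2 5 6 7).
Powers repeat with period 5 on this cycle, and 62 mod 5 = 2, so π^62(2) = π^2(2).
Stepping 2 places around the cycle: 2 → 5 → 6.

6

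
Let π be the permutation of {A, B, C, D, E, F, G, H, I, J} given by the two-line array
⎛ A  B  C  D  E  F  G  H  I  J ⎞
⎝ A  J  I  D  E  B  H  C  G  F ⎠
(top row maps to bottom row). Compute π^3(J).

J

Tracing J → F → … returns to J after 3 steps, so J lies in a 3-cycle (B J F).
Since the cycle has length 3, π^3 acts on it the same as π^0 (3 mod 3 = 0).
So π^3(J) = J.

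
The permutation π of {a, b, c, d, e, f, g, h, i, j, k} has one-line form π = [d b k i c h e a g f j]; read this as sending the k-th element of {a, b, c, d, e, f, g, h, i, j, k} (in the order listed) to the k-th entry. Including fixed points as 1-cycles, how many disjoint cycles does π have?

The cycle decomposition is (a, d, i, g, e, c, k, j, f, h)(b), which has 2 cycles (counting 1-cycles).

2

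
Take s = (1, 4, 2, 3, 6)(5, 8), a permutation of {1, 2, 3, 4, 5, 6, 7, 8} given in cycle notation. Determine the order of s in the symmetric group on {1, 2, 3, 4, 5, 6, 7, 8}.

The disjoint cycles have lengths 5, 2, 1.
The order of s is the least common multiple of its cycle lengths: lcm(5, 2) = 10.

10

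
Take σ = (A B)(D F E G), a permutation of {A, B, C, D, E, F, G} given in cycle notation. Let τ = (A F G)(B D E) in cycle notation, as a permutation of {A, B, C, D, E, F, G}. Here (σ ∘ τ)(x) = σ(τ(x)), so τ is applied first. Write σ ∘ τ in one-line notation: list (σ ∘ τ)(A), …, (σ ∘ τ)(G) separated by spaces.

For each element, apply τ then σ: A → F → E; B → D → F; C → C → C; D → E → G; E → B → A; F → G → D; G → A → B.
Collecting the images, σ ∘ τ = [E F C G A D B].

E F C G A D B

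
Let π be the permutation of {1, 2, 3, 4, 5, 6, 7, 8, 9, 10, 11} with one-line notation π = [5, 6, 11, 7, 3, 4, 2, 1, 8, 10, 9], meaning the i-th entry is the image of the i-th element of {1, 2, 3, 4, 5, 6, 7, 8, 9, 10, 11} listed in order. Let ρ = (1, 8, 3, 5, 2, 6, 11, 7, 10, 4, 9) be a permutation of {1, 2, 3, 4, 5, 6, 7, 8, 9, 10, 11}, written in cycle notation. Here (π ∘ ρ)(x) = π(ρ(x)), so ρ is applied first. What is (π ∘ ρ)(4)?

First apply ρ: ρ(4) = 9, then π(9) = 8. Thus (π ∘ ρ)(4) = 8.

8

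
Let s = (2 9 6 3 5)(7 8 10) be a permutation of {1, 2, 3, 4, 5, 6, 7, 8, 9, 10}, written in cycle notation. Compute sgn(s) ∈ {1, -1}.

1

The cycle lengths are 5, 3, 1, 1.
A cycle is odd iff its length is even; s has 0 even-length cycles, so sgn(s) = (−1)^0 and s is even.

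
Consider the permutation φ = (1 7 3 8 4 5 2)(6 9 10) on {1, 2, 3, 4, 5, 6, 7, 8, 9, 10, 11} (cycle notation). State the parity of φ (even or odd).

even

The cycle lengths are 7, 3, 1.
A cycle of length ℓ contributes ℓ−1 transpositions, so φ is a product of 6 + 2 = 8 transpositions — even.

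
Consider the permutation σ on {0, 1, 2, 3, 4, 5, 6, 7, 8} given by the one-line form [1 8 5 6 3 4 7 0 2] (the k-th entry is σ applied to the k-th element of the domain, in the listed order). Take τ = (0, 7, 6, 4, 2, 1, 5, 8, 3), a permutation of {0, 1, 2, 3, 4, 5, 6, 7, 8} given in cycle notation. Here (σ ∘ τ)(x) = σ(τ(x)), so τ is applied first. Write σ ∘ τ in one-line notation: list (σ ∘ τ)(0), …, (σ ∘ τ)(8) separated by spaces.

0 4 8 1 5 2 3 7 6

(σ ∘ τ)(x) = σ(τ(x)). Computing each image: σ(τ(0)) = σ(7) = 0, σ(τ(1)) = σ(5) = 4, σ(τ(2)) = σ(1) = 8, σ(τ(3)) = σ(0) = 1, σ(τ(4)) = σ(2) = 5, σ(τ(5)) = σ(8) = 2, σ(τ(6)) = σ(4) = 3, σ(τ(7)) = σ(6) = 7, σ(τ(8)) = σ(3) = 6.
Hence σ ∘ τ = [0 4 8 1 5 2 3 7 6].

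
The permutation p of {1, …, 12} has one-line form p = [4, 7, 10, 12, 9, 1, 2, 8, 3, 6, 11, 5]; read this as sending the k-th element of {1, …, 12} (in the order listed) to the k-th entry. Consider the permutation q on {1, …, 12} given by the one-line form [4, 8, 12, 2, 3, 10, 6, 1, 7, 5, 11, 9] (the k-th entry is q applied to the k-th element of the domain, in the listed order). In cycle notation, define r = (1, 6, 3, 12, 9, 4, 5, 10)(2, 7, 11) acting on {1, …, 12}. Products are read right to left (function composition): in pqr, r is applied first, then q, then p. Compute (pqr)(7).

11

Chase 7: r(7) = 11; q(11) = 11; p(11) = 11. Hence (pqr)(7) = 11.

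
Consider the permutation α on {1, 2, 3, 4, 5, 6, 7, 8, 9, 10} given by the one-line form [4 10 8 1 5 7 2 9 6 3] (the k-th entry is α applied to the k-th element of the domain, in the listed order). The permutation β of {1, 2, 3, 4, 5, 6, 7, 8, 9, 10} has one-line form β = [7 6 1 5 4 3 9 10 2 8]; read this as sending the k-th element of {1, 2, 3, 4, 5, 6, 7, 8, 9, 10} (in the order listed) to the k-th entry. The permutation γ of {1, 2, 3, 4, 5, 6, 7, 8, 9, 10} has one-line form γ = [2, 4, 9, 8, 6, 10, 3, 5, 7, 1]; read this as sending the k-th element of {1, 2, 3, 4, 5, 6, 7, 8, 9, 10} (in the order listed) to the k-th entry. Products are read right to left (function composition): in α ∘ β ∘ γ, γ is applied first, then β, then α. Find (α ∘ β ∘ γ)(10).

2

Apply the permutations in order: γ(10) = 1, then β(1) = 7, then α(7) = 2. So (α ∘ β ∘ γ)(10) = 2.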